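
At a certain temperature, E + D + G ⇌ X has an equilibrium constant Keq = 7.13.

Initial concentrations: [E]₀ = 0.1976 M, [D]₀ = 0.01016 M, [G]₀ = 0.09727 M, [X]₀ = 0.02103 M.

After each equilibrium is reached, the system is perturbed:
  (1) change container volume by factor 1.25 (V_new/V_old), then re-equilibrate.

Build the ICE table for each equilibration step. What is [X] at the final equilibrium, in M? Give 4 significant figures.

Q₀ = 107.7 vs Keq = 7.13 ⇒ Q>K, reverse
Step 1:
                   E          D          G          X
  Initial     0.1976    0.01016    0.09727    0.02103
  Change     0.01642    0.01642    0.01642   -0.01642
  Equil        0.214    0.02658     0.1137   0.004611
  solve Keq expr → x = -0.01642; check Q = 7.13
Then change container volume by factor 1.25 (V_new/V_old).
Step 2:
                   E          D          G          X
  Initial     0.1712    0.02126    0.09095   0.003689
  Change    0.001152   0.001152   0.001152  -0.001152
  Equil       0.1724    0.02241     0.0921   0.002537
  solve Keq expr → x = -0.001152; check Q = 7.13

[X]_eq = 0.002537 M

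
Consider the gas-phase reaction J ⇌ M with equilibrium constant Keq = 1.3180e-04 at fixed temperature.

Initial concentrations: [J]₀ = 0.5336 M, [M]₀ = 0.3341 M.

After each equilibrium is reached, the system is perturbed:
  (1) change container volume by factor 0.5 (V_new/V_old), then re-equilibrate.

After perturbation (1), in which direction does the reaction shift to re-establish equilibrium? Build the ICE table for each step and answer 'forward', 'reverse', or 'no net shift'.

Direction: no net shift

Q₀ = 0.6261 vs Keq = 1.3180e-04 ⇒ Q>K, reverse
Step 1:
                  J         M
  init       0.5336    0.3341
  Δ           0.334    -0.334
  eq         0.8676 1.1435e-04
  solve Keq expr → x = -0.334; check Q = 1.3180e-04
Then change container volume by factor 0.5 (V_new/V_old).
Step 2:
                  J         M
  init        1.735 2.2870e-04
  Δ               0         0
  eq          1.735 2.2870e-04
  solve Keq expr → x = 0; check Q = 1.3180e-04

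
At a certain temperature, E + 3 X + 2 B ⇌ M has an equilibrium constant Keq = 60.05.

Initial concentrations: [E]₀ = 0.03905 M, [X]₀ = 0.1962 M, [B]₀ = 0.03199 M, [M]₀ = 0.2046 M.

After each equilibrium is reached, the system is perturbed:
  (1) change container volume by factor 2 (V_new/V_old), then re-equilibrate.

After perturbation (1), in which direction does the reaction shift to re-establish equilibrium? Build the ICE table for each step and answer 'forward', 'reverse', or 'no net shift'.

Q₀ = 6.7789e+05 vs Keq = 60.05 ⇒ Q>K, reverse
Step 1:
                   E          X          B          M
  I          0.03905     0.1962    0.03199     0.2046
  C           0.1127      0.338     0.2253    -0.1127
  E           0.1517     0.5342     0.2573    0.09194
  solve Keq expr → x = -0.1127; check Q = 60.05
Then change container volume by factor 2 (V_new/V_old).
Step 2:
                   E          X          B          M
  I          0.07586     0.2671     0.1287    0.04597
  C          0.03349     0.1005    0.06698   -0.03349
  E           0.1093     0.3676     0.1956    0.01248
  solve Keq expr → x = -0.03349; check Q = 60.05

Direction: reverse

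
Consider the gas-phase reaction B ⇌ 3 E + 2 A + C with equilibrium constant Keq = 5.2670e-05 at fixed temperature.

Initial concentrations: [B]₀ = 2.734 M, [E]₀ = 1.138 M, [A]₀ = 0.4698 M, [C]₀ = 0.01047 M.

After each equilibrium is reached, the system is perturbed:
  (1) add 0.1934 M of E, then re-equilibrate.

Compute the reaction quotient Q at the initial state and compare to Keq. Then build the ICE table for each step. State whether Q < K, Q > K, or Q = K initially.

Q₀ = 0.001246; Q > K (proceeds reverse)

Q₀ = 0.001246 vs Keq = 5.2670e-05 ⇒ Q>K, reverse
Step 1:
                    B           E           A           C
  Initial       2.734       1.138      0.4698     0.01047
  Change     0.009945    -0.02984    -0.01989   -0.009945
  Equil         2.744       1.108      0.4499  5.2466e-04
  solve Keq expr → x = -0.009945; check Q = 5.2670e-05
Then add 0.1934 M of E.
Step 2:
                    B           E           A           C
  Initial       2.744       1.302      0.4499  5.2466e-04
  Change   1.9980e-04 -5.9940e-04 -3.9960e-04 -1.9980e-04
  Equil         2.744       1.301      0.4495  3.2486e-04
  solve Keq expr → x = -1.9980e-04; check Q = 5.2670e-05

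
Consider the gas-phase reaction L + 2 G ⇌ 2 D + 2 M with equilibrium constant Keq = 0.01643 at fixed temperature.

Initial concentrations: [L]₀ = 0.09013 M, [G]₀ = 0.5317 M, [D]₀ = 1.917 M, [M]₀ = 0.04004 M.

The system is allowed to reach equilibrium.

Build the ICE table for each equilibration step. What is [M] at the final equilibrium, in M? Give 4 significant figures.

[M]_eq = 0.01224 M

Q₀ = 0.2312 vs Keq = 0.01643 ⇒ Q>K, reverse
Step 1:
                   L          G          D          M
  Initial    0.09013     0.5317      1.917    0.04004
  Change      0.0139     0.0278    -0.0278    -0.0278
  Equil        0.104     0.5595      1.889    0.01224
  solve Keq expr → x = -0.0139; check Q = 0.01643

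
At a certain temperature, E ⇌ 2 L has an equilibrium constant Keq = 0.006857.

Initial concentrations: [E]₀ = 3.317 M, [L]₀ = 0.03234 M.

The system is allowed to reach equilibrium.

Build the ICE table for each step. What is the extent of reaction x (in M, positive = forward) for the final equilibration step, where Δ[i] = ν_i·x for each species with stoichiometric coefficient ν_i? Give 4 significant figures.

Q₀ = 3.1531e-04 vs Keq = 0.006857 ⇒ Q<K, forward
Step 1:
                    E           L
  Initial       3.317     0.03234
  Change     -0.05857      0.1171
  Equil         3.258      0.1495
  solve Keq expr → x = 0.05857; check Q = 0.006857

x = 0.05857 M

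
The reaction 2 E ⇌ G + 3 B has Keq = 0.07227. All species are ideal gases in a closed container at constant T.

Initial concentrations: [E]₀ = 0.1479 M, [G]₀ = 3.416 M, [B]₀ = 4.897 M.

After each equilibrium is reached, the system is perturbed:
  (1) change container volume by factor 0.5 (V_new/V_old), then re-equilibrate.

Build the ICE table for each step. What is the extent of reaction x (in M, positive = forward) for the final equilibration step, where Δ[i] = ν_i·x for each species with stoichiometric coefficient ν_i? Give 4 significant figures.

x = -0.1541 M

Q₀ = 1.8339e+04 vs Keq = 0.07227 ⇒ Q>K, reverse
Step 1:
                   E          G          B
  init        0.1479      3.416      4.897
  Δ            2.811     -1.406     -4.217
  eq           2.959       2.01     0.6802
  solve Keq expr → x = -1.406; check Q = 0.07227
Then change container volume by factor 0.5 (V_new/V_old).
Step 2:
                   E          G          B
  init         5.918      4.021       1.36
  Δ           0.3082    -0.1541    -0.4623
  eq           6.226      3.867     0.8982
  solve Keq expr → x = -0.1541; check Q = 0.07227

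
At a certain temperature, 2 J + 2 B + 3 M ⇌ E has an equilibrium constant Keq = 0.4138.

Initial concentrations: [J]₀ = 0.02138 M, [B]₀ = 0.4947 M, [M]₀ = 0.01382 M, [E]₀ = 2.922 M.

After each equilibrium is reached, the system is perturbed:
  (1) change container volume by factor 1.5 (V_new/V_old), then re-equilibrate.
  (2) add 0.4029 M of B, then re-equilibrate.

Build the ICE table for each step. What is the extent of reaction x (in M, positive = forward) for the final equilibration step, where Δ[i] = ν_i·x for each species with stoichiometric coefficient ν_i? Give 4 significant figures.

Q₀ = 9.8959e+09 vs Keq = 0.4138 ⇒ Q>K, reverse
Step 1:
                  J         B         M         E
  Initial   0.02138    0.4947   0.01382     2.922
  Change     0.9512    0.9512     1.427   -0.4756
  Equil      0.9726     1.446     1.441     2.446
  solve Keq expr → x = -0.4756; check Q = 0.4138
Then change container volume by factor 1.5 (V_new/V_old).
Step 2:
                  J         B         M         E
  Initial    0.6484    0.9639    0.9604     1.631
  Change     0.2836    0.2836    0.4255   -0.1418
  Equil       0.932     1.248     1.386     1.489
  solve Keq expr → x = -0.1418; check Q = 0.4138
Then add 0.4029 M of B.
Step 3:
                  J         B         M         E
  Initial     0.932      1.65     1.386     1.489
  Change   -0.07769  -0.07769   -0.1165   0.03884
  Equil      0.8543     1.573     1.269     1.528
  solve Keq expr → x = 0.03884; check Q = 0.4138

x = 0.03884 M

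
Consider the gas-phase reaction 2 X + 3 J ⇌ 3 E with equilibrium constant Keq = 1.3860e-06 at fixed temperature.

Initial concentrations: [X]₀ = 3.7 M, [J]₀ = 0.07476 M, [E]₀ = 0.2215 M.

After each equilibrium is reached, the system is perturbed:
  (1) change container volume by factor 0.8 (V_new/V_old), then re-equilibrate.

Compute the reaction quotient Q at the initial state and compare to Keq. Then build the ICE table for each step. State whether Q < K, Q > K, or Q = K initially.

Q₀ = 1.9 vs Keq = 1.3860e-06 ⇒ Q>K, reverse
Step 1:
                  X         J         E
  init          3.7   0.07476    0.2215
  Δ          0.1424    0.2136   -0.2136
  eq          3.842    0.2884  0.007888
  solve Keq expr → x = -0.0712; check Q = 1.3860e-06
Then change container volume by factor 0.8 (V_new/V_old).
Step 2:
                  X         J         E
  init        4.803    0.3605  0.009859
  Δ       -0.001021 -0.001531  0.001531
  eq          4.802    0.3589   0.01139
  solve Keq expr → x = 5.1041e-04; check Q = 1.3860e-06

Q₀ = 1.9; Q > K (proceeds reverse)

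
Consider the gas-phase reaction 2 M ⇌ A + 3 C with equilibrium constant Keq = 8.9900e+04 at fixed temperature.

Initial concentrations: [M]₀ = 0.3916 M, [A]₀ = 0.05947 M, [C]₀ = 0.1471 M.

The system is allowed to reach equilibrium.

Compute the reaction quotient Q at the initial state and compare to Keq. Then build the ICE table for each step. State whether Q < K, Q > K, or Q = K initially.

Q₀ = 0.001234 vs Keq = 8.9900e+04 ⇒ Q<K, forward
Step 1:
                  M         A         C
  Initial    0.3916   0.05947    0.1471
  Change    -0.3905    0.1953    0.5858
  Equil    0.001056    0.2547    0.7329
  solve Keq expr → x = 0.1953; check Q = 8.9900e+04

Q₀ = 0.001234; Q < K (proceeds forward)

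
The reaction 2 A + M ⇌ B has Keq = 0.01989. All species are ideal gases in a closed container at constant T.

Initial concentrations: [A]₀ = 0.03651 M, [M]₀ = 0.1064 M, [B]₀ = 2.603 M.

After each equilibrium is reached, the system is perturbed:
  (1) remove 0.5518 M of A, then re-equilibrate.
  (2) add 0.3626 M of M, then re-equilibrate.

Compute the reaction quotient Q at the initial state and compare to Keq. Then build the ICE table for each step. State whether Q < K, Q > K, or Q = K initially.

Q₀ = 1.8353e+04; Q > K (proceeds reverse)

Q₀ = 1.8353e+04 vs Keq = 0.01989 ⇒ Q>K, reverse
Step 1:
                    A           M           B
  I           0.03651      0.1064       2.603
  C              3.92        1.96       -1.96
  E             3.956       2.066      0.6432
  solve Keq expr → x = -1.96; check Q = 0.01989
Then remove 0.5518 M of A.
Step 2:
                    A           M           B
  I             3.404       2.066      0.6432
  C            0.1824     0.09119    -0.09119
  E             3.587       2.157       0.552
  solve Keq expr → x = -0.09119; check Q = 0.01989
Then add 0.3626 M of M.
Step 3:
                    A           M           B
  I             3.587        2.52       0.552
  C          -0.09506    -0.04753     0.04753
  E             3.492       2.472      0.5995
  solve Keq expr → x = 0.04753; check Q = 0.01989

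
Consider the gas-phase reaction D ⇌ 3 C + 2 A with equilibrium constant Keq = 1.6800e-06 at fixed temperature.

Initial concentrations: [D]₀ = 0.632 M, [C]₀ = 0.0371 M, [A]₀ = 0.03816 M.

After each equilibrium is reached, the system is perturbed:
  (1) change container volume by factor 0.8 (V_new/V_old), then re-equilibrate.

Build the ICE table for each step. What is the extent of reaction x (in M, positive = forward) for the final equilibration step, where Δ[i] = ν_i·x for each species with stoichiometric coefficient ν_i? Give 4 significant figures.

Q₀ = 1.1766e-07 vs Keq = 1.6800e-06 ⇒ Q<K, forward
Step 1:
                    D           C           A
  init          0.632      0.0371     0.03816
  Δ          -0.01011     0.03033     0.02022
  eq           0.6219     0.06743     0.05838
  solve Keq expr → x = 0.01011; check Q = 1.6800e-06
Then change container volume by factor 0.8 (V_new/V_old).
Step 2:
                    D           C           A
  init         0.7774     0.08428     0.07297
  Δ          0.005018    -0.01505    -0.01004
  eq           0.7824     0.06923     0.06294
  solve Keq expr → x = -0.005018; check Q = 1.6800e-06

x = -0.005018 M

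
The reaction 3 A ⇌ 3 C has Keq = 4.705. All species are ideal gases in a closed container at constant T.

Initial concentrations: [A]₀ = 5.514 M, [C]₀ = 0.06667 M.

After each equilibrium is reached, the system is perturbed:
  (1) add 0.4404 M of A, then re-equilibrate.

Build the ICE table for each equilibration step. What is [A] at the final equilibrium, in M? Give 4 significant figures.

Q₀ = 1.7676e-06 vs Keq = 4.705 ⇒ Q<K, forward
Step 1:
                   A          C
  Initial      5.514    0.06667
  Change      -3.428      3.428
  Equil        2.086      3.495
  solve Keq expr → x = 1.143; check Q = 4.705
Then add 0.4404 M of A.
Step 2:
                   A          C
  Initial      2.526      3.495
  Change     -0.2758     0.2758
  Equil         2.25      3.771
  solve Keq expr → x = 0.09194; check Q = 4.705

[A]_eq = 2.25 M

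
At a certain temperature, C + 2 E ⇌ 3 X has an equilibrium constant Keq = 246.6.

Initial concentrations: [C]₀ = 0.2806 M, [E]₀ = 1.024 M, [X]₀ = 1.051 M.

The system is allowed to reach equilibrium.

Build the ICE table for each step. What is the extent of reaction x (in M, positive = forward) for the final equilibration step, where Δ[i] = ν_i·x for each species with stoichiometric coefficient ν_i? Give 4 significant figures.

Q₀ = 3.946 vs Keq = 246.6 ⇒ Q<K, forward
Step 1:
                  C         E         X
  I          0.2806     1.024     1.051
  C         -0.2206   -0.4412    0.6618
  E         0.05999    0.5828     1.713
  solve Keq expr → x = 0.2206; check Q = 246.6

x = 0.2206 M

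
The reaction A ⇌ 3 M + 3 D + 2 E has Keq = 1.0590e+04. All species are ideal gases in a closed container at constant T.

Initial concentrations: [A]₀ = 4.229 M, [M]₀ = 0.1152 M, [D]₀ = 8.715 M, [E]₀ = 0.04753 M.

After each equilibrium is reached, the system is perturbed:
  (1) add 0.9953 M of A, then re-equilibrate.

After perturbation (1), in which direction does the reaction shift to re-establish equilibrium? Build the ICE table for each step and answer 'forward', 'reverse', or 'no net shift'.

Q₀ = 5.4058e-04 vs Keq = 1.0590e+04 ⇒ Q<K, forward
Step 1:
                    A           M           D           E
  init          4.229      0.1152       8.715     0.04753
  Δ           -0.7334         2.2         2.2       1.467
  eq            3.496       2.315       10.92       1.514
  solve Keq expr → x = 0.7334; check Q = 1.0590e+04
Then add 0.9953 M of A.
Step 2:
                    A           M           D           E
  init          4.491       2.315       10.92       1.514
  Δ          -0.03371      0.1011      0.1011     0.06741
  eq            4.457       2.417       11.02       1.582
  solve Keq expr → x = 0.03371; check Q = 1.0590e+04

Direction: forward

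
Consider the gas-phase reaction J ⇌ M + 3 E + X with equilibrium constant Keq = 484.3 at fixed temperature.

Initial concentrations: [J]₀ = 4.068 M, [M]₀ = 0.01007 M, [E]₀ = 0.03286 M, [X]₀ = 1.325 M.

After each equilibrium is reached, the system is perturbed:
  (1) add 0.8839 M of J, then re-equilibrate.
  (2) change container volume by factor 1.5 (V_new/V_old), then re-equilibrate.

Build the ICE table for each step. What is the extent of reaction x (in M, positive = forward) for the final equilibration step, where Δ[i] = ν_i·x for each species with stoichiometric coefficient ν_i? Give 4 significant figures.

x = 0.4546 M

Q₀ = 1.1638e-07 vs Keq = 484.3 ⇒ Q<K, forward
Step 1:
                    J           M           E           X
  I             4.068     0.01007     0.03286       1.325
  C            -1.865       1.865       5.596       1.865
  E             2.203       1.875       5.629        3.19
  solve Keq expr → x = 1.865; check Q = 484.3
Then add 0.8839 M of J.
Step 2:
                    J           M           E           X
  I             3.087       1.875       5.629        3.19
  C           -0.1248      0.1248      0.3745      0.1248
  E             2.962           2       6.003       3.315
  solve Keq expr → x = 0.1248; check Q = 484.3
Then change container volume by factor 1.5 (V_new/V_old).
Step 3:
                    J           M           E           X
  I             1.975       1.333       4.002        2.21
  C           -0.4546      0.4546       1.364      0.4546
  E              1.52       1.788       5.366       2.665
  solve Keq expr → x = 0.4546; check Q = 484.3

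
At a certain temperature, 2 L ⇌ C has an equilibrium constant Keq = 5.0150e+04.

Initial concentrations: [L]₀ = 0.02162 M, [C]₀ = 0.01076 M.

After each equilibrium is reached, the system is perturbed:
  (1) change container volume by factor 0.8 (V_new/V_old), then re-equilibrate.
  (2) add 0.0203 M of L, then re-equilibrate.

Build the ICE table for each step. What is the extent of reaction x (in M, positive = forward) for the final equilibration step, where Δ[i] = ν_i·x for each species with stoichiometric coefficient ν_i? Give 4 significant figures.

Q₀ = 23.02 vs Keq = 5.0150e+04 ⇒ Q<K, forward
Step 1:
                   L          C
  Initial    0.02162    0.01076
  Change    -0.02097    0.01048
  Equil   6.5086e-04    0.02124
  solve Keq expr → x = 0.01048; check Q = 5.0150e+04
Then change container volume by factor 0.8 (V_new/V_old).
Step 2:
                   L          C
  Initial 8.1358e-04    0.02656
  Change  -8.5307e-05 4.2654e-05
  Equil   7.2827e-04     0.0266
  solve Keq expr → x = 4.2654e-05; check Q = 5.0150e+04
Then add 0.0203 M of L.
Step 3:
                   L          C
  Initial    0.02103     0.0266
  Change    -0.02017    0.01009
  Equil   8.5528e-04    0.03668
  solve Keq expr → x = 0.01009; check Q = 5.0150e+04

x = 0.01009 M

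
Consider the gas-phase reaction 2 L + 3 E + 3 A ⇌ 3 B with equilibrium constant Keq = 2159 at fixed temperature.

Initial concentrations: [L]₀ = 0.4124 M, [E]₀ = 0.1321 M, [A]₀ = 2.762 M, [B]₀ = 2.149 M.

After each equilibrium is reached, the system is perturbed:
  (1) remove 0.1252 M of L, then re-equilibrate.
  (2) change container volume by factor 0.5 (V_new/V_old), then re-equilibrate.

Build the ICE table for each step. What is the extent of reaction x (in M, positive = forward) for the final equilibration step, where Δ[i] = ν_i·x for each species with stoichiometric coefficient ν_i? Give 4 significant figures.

Q₀ = 1201 vs Keq = 2159 ⇒ Q<K, forward
Step 1:
                  L         E         A         B
  I          0.4124    0.1321     2.762     2.149
  C        -0.01289  -0.01933  -0.01933   0.01933
  E          0.3995    0.1128     2.743     2.168
  solve Keq expr → x = 0.006444; check Q = 2159
Then remove 0.1252 M of L.
Step 2:
                  L         E         A         B
  I          0.2743    0.1128     2.743     2.168
  C           0.016   0.02401   0.02401  -0.02401
  E          0.2903    0.1368     2.767     2.144
  solve Keq expr → x = -0.008002; check Q = 2159
Then change container volume by factor 0.5 (V_new/V_old).
Step 3:
                  L         E         A         B
  I          0.5806    0.2735     5.533     4.289
  C         -0.1114   -0.1671   -0.1671    0.1671
  E          0.4692    0.1064     5.366     4.456
  solve Keq expr → x = 0.05572; check Q = 2159

x = 0.05572 M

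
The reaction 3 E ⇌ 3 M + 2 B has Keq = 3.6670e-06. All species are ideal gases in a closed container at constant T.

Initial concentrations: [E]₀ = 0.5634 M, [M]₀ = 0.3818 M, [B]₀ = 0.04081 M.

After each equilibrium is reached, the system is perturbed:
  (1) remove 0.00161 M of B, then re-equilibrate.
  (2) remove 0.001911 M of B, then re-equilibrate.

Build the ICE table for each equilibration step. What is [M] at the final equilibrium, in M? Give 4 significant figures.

Q₀ = 5.1831e-04 vs Keq = 3.6670e-06 ⇒ Q>K, reverse
Step 1:
                  E         M         B
  init       0.5634    0.3818   0.04081
  Δ          0.0538   -0.0538  -0.03587
  eq         0.6172     0.328  0.004943
  solve Keq expr → x = -0.01793; check Q = 3.6670e-06
Then remove 0.00161 M of B.
Step 2:
                  E         M         B
  init       0.6172     0.328  0.003333
  Δ       -0.002297  0.002297  0.001531
  eq         0.6149    0.3303  0.004864
  solve Keq expr → x = 7.6563e-04; check Q = 3.6670e-06
Then remove 0.001911 M of B.
Step 3:
                  E         M         B
  init       0.6149    0.3303  0.002953
  Δ       -0.002729  0.002729  0.001819
  eq         0.6122     0.333  0.004773
  solve Keq expr → x = 9.0969e-04; check Q = 3.6670e-06

[M]_eq = 0.333 M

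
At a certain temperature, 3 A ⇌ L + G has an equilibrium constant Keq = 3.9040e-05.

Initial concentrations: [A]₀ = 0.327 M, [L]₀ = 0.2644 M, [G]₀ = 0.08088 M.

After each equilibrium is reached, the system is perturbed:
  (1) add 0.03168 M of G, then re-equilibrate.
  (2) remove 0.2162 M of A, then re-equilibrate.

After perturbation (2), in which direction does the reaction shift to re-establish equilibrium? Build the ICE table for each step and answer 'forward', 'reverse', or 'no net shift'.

Direction: reverse

Q₀ = 0.6116 vs Keq = 3.9040e-05 ⇒ Q>K, reverse
Step 1:
                  A         L         G
  I           0.327    0.2644   0.08088
  C          0.2425  -0.08084  -0.08084
  E          0.5695    0.1836 3.9288e-05
  solve Keq expr → x = -0.08084; check Q = 3.9040e-05
Then add 0.03168 M of G.
Step 2:
                  A         L         G
  I          0.5695    0.1836   0.03172
  C         0.09493  -0.03164  -0.03164
  E          0.6645    0.1519 7.5388e-05
  solve Keq expr → x = -0.03164; check Q = 3.9040e-05
Then remove 0.2162 M of A.
Step 3:
                  A         L         G
  I          0.4483    0.1519 7.5388e-05
  C       1.5663e-04 -5.2210e-05 -5.2210e-05
  E          0.4484    0.1519 2.3178e-05
  solve Keq expr → x = -5.2210e-05; check Q = 3.9040e-05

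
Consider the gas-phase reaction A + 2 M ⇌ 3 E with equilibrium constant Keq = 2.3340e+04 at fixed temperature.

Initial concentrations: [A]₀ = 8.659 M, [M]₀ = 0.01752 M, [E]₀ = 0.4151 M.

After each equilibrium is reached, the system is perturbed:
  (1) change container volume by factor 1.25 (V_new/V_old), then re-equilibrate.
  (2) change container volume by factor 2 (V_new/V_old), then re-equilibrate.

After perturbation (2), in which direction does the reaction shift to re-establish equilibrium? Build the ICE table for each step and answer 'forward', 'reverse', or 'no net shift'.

Q₀ = 26.91 vs Keq = 2.3340e+04 ⇒ Q<K, forward
Step 1:
                    A           M           E
  init          8.659     0.01752      0.4151
  Δ         -0.008435    -0.01687      0.0253
  eq            8.651  6.5044e-04      0.4404
  solve Keq expr → x = 0.008435; check Q = 2.3340e+04
Then change container volume by factor 1.25 (V_new/V_old).
Step 2:
                    A           M           E
  init           6.92  5.2035e-04      0.3523
  Δ                 0           0           0
  eq             6.92  5.2035e-04      0.3523
  solve Keq expr → x = 0; check Q = 2.3340e+04
Then change container volume by factor 2 (V_new/V_old).
Step 3:
                    A           M           E
  init           3.46  2.6017e-04      0.1762
  Δ                 0           0           0
  eq             3.46  2.6017e-04      0.1762
  solve Keq expr → x = 0; check Q = 2.3340e+04

Direction: no net shift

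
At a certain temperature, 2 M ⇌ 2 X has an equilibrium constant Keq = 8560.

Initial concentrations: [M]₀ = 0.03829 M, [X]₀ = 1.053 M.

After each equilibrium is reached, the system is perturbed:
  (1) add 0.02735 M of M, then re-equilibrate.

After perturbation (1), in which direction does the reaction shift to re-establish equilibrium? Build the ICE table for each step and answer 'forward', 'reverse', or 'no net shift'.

Direction: forward

Q₀ = 756.3 vs Keq = 8560 ⇒ Q<K, forward
Step 1:
                    M           X
  Initial     0.03829       1.053
  Change     -0.02662     0.02662
  Equil       0.01167        1.08
  solve Keq expr → x = 0.01331; check Q = 8560
Then add 0.02735 M of M.
Step 2:
                    M           X
  Initial     0.03902        1.08
  Change     -0.02706     0.02706
  Equil       0.01196       1.107
  solve Keq expr → x = 0.01353; check Q = 8560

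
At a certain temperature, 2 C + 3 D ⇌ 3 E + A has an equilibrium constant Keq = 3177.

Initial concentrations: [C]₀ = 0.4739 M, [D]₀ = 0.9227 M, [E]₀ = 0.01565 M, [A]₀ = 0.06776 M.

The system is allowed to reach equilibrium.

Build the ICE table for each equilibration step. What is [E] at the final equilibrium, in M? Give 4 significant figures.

Q₀ = 1.4722e-06 vs Keq = 3177 ⇒ Q<K, forward
Step 1:
                  C         D         E         A
  Initial    0.4739    0.9227   0.01565   0.06776
  Change    -0.4364   -0.6546    0.6546    0.2182
  Equil      0.0375    0.2681    0.6702     0.286
  solve Keq expr → x = 0.2182; check Q = 3177

[E]_eq = 0.6702 M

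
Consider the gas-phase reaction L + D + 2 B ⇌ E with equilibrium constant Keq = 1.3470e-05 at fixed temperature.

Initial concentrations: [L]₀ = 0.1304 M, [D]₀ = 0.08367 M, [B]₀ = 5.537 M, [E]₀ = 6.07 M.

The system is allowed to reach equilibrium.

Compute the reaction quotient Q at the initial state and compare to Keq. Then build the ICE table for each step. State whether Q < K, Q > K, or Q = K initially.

Q₀ = 18.15 vs Keq = 1.3470e-05 ⇒ Q>K, reverse
Step 1:
                  L         D         B         E
  I          0.1304   0.08367     5.537      6.07
  C           5.922     5.922     11.84    -5.922
  E           6.052     6.006     17.38    0.1479
  solve Keq expr → x = -5.922; check Q = 1.3470e-05

Q₀ = 18.15; Q > K (proceeds reverse)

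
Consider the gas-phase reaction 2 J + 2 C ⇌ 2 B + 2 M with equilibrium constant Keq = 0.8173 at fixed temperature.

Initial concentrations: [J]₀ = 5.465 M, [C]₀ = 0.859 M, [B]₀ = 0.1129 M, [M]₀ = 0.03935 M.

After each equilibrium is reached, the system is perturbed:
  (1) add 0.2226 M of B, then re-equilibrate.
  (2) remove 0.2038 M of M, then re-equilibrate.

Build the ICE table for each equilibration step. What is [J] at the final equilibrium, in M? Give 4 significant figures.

[J]_eq = 4.743 M

Q₀ = 8.9559e-07 vs Keq = 0.8173 ⇒ Q<K, forward
Step 1:
                  J         C         B         M
  Initial     5.465     0.859    0.1129   0.03935
  Change     -0.714    -0.714     0.714     0.714
  Equil       4.751     0.145    0.8269    0.7533
  solve Keq expr → x = 0.357; check Q = 0.8173
Then add 0.2226 M of B.
Step 2:
                  J         C         B         M
  Initial     4.751     0.145     1.049    0.7533
  Change    0.02693   0.02693  -0.02693  -0.02693
  Equil       4.778     0.172     1.023    0.7264
  solve Keq expr → x = -0.01347; check Q = 0.8173
Then remove 0.2038 M of M.
Step 3:
                  J         C         B         M
  Initial     4.778     0.172     1.023    0.5226
  Change    -0.0346   -0.0346    0.0346    0.0346
  Equil       4.743    0.1374     1.057    0.5572
  solve Keq expr → x = 0.0173; check Q = 0.8173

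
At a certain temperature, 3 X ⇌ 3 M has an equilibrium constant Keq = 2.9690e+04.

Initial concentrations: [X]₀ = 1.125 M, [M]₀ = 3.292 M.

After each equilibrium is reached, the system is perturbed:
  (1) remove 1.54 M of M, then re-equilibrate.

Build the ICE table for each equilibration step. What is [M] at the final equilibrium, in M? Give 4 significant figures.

[M]_eq = 2.787 M

Q₀ = 25.06 vs Keq = 2.9690e+04 ⇒ Q<K, forward
Step 1:
                   X          M
  Initial      1.125      3.292
  Change     -0.9868     0.9868
  Equil       0.1382      4.279
  solve Keq expr → x = 0.3289; check Q = 2.9690e+04
Then remove 1.54 M of M.
Step 2:
                   X          M
  Initial     0.1382      2.739
  Change    -0.04818    0.04818
  Equil         0.09      2.787
  solve Keq expr → x = 0.01606; check Q = 2.9690e+04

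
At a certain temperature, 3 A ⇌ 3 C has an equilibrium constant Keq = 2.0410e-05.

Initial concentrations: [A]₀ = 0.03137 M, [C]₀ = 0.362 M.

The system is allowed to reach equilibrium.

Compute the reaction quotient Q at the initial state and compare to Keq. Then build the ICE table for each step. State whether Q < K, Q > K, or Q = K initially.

Q₀ = 1537; Q > K (proceeds reverse)

Q₀ = 1537 vs Keq = 2.0410e-05 ⇒ Q>K, reverse
Step 1:
                  A         C
  Initial   0.03137     0.362
  Change     0.3515   -0.3515
  Equil      0.3829   0.01046
  solve Keq expr → x = -0.1172; check Q = 2.0410e-05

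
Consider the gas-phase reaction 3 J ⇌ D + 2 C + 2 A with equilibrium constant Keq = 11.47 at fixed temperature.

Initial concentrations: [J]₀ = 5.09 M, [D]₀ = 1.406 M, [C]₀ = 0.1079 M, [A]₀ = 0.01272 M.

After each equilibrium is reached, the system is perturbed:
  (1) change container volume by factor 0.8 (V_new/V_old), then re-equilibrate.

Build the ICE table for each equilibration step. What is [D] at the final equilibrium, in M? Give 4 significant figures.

Q₀ = 2.0084e-08 vs Keq = 11.47 ⇒ Q<K, forward
Step 1:
                    J           D           C           A
  Initial        5.09       1.406      0.1079     0.01272
  Change       -3.302       1.101       2.201       2.201
  Equil         1.788       2.507       2.309       2.214
  solve Keq expr → x = 1.101; check Q = 11.47
Then change container volume by factor 0.8 (V_new/V_old).
Step 2:
                    J           D           C           A
  Initial       2.235       3.133       2.887       2.768
  Change        0.189      -0.063      -0.126      -0.126
  Equil         2.424        3.07       2.761       2.642
  solve Keq expr → x = -0.063; check Q = 11.47

[D]_eq = 3.07 M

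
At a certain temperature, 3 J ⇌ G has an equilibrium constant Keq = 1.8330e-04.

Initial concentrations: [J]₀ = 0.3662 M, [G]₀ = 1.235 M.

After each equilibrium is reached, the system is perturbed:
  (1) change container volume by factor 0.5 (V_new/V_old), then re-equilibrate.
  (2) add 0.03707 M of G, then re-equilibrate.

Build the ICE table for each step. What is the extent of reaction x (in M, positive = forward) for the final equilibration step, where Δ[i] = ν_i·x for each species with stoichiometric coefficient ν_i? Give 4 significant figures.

Q₀ = 25.15 vs Keq = 1.8330e-04 ⇒ Q>K, reverse
Step 1:
                  J         G
  init       0.3662     1.235
  Δ           3.669    -1.223
  eq          4.035   0.01204
  solve Keq expr → x = -1.223; check Q = 1.8330e-04
Then change container volume by factor 0.5 (V_new/V_old).
Step 2:
                  J         G
  init         8.07   0.02408
  Δ         -0.1962    0.0654
  eq          7.874   0.08948
  solve Keq expr → x = 0.0654; check Q = 1.8330e-04
Then add 0.03707 M of G.
Step 3:
                  J         G
  init        7.874    0.1266
  Δ          0.1008  -0.03359
  eq          7.975   0.09296
  solve Keq expr → x = -0.03359; check Q = 1.8330e-04

x = -0.03359 M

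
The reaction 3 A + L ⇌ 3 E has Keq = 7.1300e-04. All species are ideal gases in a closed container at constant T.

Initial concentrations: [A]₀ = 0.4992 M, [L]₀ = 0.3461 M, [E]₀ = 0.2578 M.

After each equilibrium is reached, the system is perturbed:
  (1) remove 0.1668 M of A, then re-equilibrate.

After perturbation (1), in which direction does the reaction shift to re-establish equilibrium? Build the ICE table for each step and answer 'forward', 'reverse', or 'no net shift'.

Direction: reverse

Q₀ = 0.3979 vs Keq = 7.1300e-04 ⇒ Q>K, reverse
Step 1:
                  A         L         E
  Initial    0.4992    0.3461    0.2578
  Change     0.2105   0.07015   -0.2105
  Equil      0.7097    0.4163   0.04734
  solve Keq expr → x = -0.07015; check Q = 7.1300e-04
Then remove 0.1668 M of A.
Step 2:
                  A         L         E
  Initial    0.5429    0.4163   0.04734
  Change    0.01034  0.003445  -0.01034
  Equil      0.5532    0.4197     0.037
  solve Keq expr → x = -0.003445; check Q = 7.1300e-04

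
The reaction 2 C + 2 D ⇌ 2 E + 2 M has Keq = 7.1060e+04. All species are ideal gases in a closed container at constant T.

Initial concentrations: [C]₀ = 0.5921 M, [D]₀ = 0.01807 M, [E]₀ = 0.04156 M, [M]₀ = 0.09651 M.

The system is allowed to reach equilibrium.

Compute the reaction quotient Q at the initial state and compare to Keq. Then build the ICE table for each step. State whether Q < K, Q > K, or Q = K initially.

Q₀ = 0.1405 vs Keq = 7.1060e+04 ⇒ Q<K, forward
Step 1:
                    C           D           E           M
  I            0.5921     0.01807     0.04156     0.09651
  C          -0.01803    -0.01803     0.01803     0.01803
  E            0.5741  4.4596e-05     0.05959      0.1145
  solve Keq expr → x = 0.009013; check Q = 7.1060e+04

Q₀ = 0.1405; Q < K (proceeds forward)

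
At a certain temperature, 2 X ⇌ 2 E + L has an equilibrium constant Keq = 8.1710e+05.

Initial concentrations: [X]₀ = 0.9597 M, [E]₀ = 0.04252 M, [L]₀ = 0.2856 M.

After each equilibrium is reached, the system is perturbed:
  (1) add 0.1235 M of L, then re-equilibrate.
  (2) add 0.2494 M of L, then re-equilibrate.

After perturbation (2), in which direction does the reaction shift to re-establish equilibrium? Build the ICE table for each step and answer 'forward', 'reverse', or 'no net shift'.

Q₀ = 5.6063e-04 vs Keq = 8.1710e+05 ⇒ Q<K, forward
Step 1:
                  X         E         L
  I          0.9597   0.04252    0.2856
  C         -0.9587    0.9587    0.4794
  E       9.6878e-04     1.001     0.765
  solve Keq expr → x = 0.4794; check Q = 8.1710e+05
Then add 0.1235 M of L.
Step 2:
                  X         E         L
  I       9.6878e-04     1.001    0.8885
  C       7.5177e-05 -7.5177e-05 -3.7589e-05
  E        0.001044     1.001    0.8884
  solve Keq expr → x = -3.7589e-05; check Q = 8.1710e+05
Then add 0.2494 M of L.
Step 3:
                  X         E         L
  I        0.001044     1.001     1.138
  C       1.3728e-04 -1.3728e-04 -6.8640e-05
  E        0.001181     1.001     1.138
  solve Keq expr → x = -6.8640e-05; check Q = 8.1710e+05

Direction: reverse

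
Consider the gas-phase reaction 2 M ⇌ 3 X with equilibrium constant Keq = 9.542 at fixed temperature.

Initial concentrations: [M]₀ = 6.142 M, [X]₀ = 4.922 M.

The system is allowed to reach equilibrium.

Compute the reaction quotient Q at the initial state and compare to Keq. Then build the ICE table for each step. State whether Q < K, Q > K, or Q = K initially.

Q₀ = 3.161; Q < K (proceeds forward)

Q₀ = 3.161 vs Keq = 9.542 ⇒ Q<K, forward
Step 1:
                   M          X
  Initial      6.142      4.922
  Change     -0.9555      1.433
  Equil        5.187      6.355
  solve Keq expr → x = 0.4777; check Q = 9.542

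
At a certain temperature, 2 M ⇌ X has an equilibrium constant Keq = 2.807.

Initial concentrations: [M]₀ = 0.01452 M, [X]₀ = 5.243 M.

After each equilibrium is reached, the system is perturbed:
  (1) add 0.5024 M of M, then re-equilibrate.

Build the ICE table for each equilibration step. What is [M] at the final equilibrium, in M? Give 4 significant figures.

[M]_eq = 1.314 M

Q₀ = 2.4868e+04 vs Keq = 2.807 ⇒ Q>K, reverse
Step 1:
                    M           X
  I           0.01452       5.243
  C             1.267     -0.6335
  E             1.281        4.61
  solve Keq expr → x = -0.6335; check Q = 2.807
Then add 0.5024 M of M.
Step 2:
                    M           X
  I             1.784        4.61
  C           -0.4701      0.2351
  E             1.314       4.845
  solve Keq expr → x = 0.2351; check Q = 2.807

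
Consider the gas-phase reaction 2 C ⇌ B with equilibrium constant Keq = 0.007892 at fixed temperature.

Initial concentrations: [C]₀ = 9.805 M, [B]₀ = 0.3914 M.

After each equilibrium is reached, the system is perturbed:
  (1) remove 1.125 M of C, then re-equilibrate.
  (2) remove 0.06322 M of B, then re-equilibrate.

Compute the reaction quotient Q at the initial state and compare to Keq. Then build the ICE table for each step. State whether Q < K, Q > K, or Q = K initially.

Q₀ = 0.004071; Q < K (proceeds forward)

Q₀ = 0.004071 vs Keq = 0.007892 ⇒ Q<K, forward
Step 1:
                   C          B
  I            9.805     0.3914
  C          -0.5648     0.2824
  E             9.24     0.6738
  solve Keq expr → x = 0.2824; check Q = 0.007892
Then remove 1.125 M of C.
Step 2:
                   C          B
  I            8.115     0.6738
  C           0.2446    -0.1223
  E             8.36     0.5515
  solve Keq expr → x = -0.1223; check Q = 0.007892
Then remove 0.06322 M of B.
Step 3:
                   C          B
  I             8.36     0.4883
  C          -0.1002    0.05008
  E             8.26     0.5384
  solve Keq expr → x = 0.05008; check Q = 0.007892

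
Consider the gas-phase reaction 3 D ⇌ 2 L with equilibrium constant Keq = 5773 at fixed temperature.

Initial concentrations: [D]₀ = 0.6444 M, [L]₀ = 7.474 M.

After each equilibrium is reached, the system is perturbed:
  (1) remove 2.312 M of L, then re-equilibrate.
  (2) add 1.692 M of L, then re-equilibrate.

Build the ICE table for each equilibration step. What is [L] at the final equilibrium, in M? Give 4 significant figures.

[L]_eq = 7.146 M

Q₀ = 208.8 vs Keq = 5773 ⇒ Q<K, forward
Step 1:
                   D          L
  Initial     0.6444      7.474
  Change     -0.4259      0.284
  Equil       0.2185      7.758
  solve Keq expr → x = 0.142; check Q = 5773
Then remove 2.312 M of L.
Step 2:
                   D          L
  Initial     0.2185      5.446
  Change    -0.04527    0.03018
  Equil       0.1732      5.476
  solve Keq expr → x = 0.01509; check Q = 5773
Then add 1.692 M of L.
Step 3:
                   D          L
  Initial     0.1732      7.168
  Change     0.03362   -0.02241
  Equil       0.2068      7.146
  solve Keq expr → x = -0.01121; check Q = 5773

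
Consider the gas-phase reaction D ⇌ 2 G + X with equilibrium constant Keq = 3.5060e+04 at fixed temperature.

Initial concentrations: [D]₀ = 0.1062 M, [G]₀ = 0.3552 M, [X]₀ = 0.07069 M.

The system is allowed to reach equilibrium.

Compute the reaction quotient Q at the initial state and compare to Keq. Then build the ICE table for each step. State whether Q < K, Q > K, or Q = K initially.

Q₀ = 0.08398; Q < K (proceeds forward)

Q₀ = 0.08398 vs Keq = 3.5060e+04 ⇒ Q<K, forward
Step 1:
                   D          G          X
  init        0.1062     0.3552    0.07069
  Δ          -0.1062     0.2124     0.1062
  eq      1.6254e-06     0.5676     0.1769
  solve Keq expr → x = 0.1062; check Q = 3.5060e+04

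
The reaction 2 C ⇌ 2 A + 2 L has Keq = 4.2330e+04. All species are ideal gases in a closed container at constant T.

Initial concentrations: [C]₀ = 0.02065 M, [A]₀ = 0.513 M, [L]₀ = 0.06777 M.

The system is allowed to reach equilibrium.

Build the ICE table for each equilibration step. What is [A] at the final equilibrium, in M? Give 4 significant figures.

[A]_eq = 0.5334 M

Q₀ = 2.834 vs Keq = 4.2330e+04 ⇒ Q<K, forward
Step 1:
                    C           A           L
  init        0.02065       0.513     0.06777
  Δ          -0.02042     0.02042     0.02042
  eq       2.2865e-04      0.5334     0.08819
  solve Keq expr → x = 0.01021; check Q = 4.2330e+04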